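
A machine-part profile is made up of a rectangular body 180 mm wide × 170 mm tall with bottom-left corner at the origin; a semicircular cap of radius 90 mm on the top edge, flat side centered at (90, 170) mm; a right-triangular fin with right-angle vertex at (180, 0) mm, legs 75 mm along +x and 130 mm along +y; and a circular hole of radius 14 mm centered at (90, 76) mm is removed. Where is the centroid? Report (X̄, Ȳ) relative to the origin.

X̄ = 101.78 mm, Ȳ = 113.79 mm

rectangular body: A = 180 × 170 = 30600.00, centroid at (90.00, 85.00).
semicircular top: A = ½π·90² = 12723.45, centroid at (90.00, 208.20).
triangular fin: A = ½·75·130 = 4875.00, centroid at (205.00, 43.33).
hole: A = −π·14² = -615.75, centroid at (90.00, 76.00).
ΣA = 47582.70 mm²
ΣAX̄ = (30600.00)(90.00) + (12723.45)(90.00) + (4875.00)(205.00) + (-615.75)(90.00) = 4843067.83 mm³
ΣAȲ = (30600.00)(85.00) + (12723.45)(208.20) + (4875.00)(43.33) + (-615.75)(76.00) = 5414439.38 mm³
X̄ = 4843067.83 / 47582.70 = 101.78 mm
Ȳ = 5414439.38 / 47582.70 = 113.79 mm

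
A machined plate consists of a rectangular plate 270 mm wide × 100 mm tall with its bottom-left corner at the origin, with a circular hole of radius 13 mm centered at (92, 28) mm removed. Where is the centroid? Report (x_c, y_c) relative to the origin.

plate: A = 270 × 100 = 27000.00, centroid at (135.00, 50.00).
hole: A = −π·13² = -530.93, centroid at (92.00, 28.00).
ΣA = 26469.07 mm²
ΣAx_c = (27000.00)(135.00) + (-530.93)(92.00) = 3596154.52 mm³
ΣAy_c = (27000.00)(50.00) + (-530.93)(28.00) = 1335133.98 mm³
x_c = 3596154.52 / 26469.07 = 135.86 mm
y_c = 1335133.98 / 26469.07 = 50.44 mm

x_c = 135.86 mm, y_c = 50.44 mm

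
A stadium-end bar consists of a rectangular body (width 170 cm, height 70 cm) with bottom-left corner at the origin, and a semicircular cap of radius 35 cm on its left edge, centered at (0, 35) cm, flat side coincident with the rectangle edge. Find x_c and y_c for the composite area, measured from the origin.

rectangular body: A = 170 × 70 = 11900.00, centroid at (85.00, 35.00).
semicircular end: A = ½π·35² = 1924.23, centroid at (-14.85, 35.00).
ΣA = 13824.23 cm², ΣAx_c = 982916.67 cm³, ΣAy_c = 483847.89 cm³.
x_c = 982916.67/13824.23 = 71.10 cm; y_c = 483847.89/13824.23 = 35.00 cm.

x_c = 71.10 cm, y_c = 35.00 cm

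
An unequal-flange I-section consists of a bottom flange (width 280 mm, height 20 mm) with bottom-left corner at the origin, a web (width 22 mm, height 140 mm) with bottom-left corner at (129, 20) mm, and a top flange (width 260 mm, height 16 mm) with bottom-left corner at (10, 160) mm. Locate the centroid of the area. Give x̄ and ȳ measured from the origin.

x̄ = 140.00 mm, ȳ = 80.38 mm

bottom flange: A = 280 × 20 = 5600.00, centroid at (140.00, 10.00).
web: A = 22 × 140 = 3080.00, centroid at (140.00, 90.00).
top flange: A = 260 × 16 = 4160.00, centroid at (140.00, 168.00).
ΣA = 12840.00 mm², ΣAx̄ = 1797600.00 mm³, ΣAȳ = 1032080.00 mm³.
x̄ = 1797600.00/12840.00 = 140.00 mm; ȳ = 1032080.00/12840.00 = 80.38 mm.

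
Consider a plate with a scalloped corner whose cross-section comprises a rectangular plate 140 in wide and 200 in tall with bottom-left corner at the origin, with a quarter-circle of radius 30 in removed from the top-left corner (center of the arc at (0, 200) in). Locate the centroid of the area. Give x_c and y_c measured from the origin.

Part | A | x̄ᵢ | ȳᵢ | A·x̄ᵢ | A·ȳᵢ
plate | 28000.00 | 70.00 | 100.00 | 1960000.00 | 2800000.00
removed quarter-circle | -706.86 | 12.73 | 187.27 | -9000.00 | -132371.67
Σ | 27293.14 |  |  | 1951000.00 | 2667628.33
x_c = 1951000.00 / 27293.14 = 71.48 in
y_c = 2667628.33 / 27293.14 = 97.74 in

x_c = 71.48 in, y_c = 97.74 in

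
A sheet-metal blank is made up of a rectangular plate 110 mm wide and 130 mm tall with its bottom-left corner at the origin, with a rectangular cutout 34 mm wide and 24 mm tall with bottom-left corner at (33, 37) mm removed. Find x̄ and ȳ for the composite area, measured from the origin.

x̄ = 55.30 mm, ȳ = 65.97 mm

Part | A | x̄ᵢ | ȳᵢ | A·x̄ᵢ | A·ȳᵢ
plate | 14300.00 | 55.00 | 65.00 | 786500.00 | 929500.00
hole | -816.00 | 50.00 | 49.00 | -40800.00 | -39984.00
Σ | 13484.00 |  |  | 745700.00 | 889516.00
x̄ = 745700.00 / 13484.00 = 55.30 mm
ȳ = 889516.00 / 13484.00 = 65.97 mm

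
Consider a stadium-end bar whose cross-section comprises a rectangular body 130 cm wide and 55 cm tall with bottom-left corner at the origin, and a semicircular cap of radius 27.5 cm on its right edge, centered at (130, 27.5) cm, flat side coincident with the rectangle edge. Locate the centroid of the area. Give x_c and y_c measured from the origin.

rectangular body: A = 130 × 55 = 7150.00, centroid at (65.00, 27.50).
semicircular end: A = ½π·27.5² = 1187.91, centroid at (141.67, 27.50).
ΣA = 8337.91 cm², ΣAx_c = 633043.50 cm³, ΣAy_c = 229292.65 cm³.
x_c = 633043.50/8337.91 = 75.92 cm; y_c = 229292.65/8337.91 = 27.50 cm.

x_c = 75.92 cm, y_c = 27.50 cm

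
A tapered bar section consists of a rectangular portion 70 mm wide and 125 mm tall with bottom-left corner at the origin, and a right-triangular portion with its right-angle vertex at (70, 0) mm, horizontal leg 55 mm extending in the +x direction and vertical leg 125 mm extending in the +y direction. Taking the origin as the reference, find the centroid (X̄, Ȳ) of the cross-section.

rectangular portion: A = 70 × 125 = 8750.00, centroid at (35.00, 62.50).
triangular portion: A = ½·55·125 = 3437.50, centroid at (88.33, 41.67).
ΣA = 12187.50 mm², ΣAX̄ = 609895.83 mm³, ΣAȲ = 690104.17 mm³.
X̄ = 609895.83/12187.50 = 50.04 mm; Ȳ = 690104.17/12187.50 = 56.62 mm.

X̄ = 50.04 mm, Ȳ = 56.62 mm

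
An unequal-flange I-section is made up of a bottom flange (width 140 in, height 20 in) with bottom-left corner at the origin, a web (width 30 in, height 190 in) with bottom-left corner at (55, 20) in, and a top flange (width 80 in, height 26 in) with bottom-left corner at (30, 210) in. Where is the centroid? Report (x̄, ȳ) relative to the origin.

x̄ = 70.00 in, ȳ = 108.44 in

bottom flange: A = 140 × 20 = 2800.00, centroid at (70.00, 10.00).
web: A = 30 × 190 = 5700.00, centroid at (70.00, 115.00).
top flange: A = 80 × 26 = 2080.00, centroid at (70.00, 223.00).
ΣA = 10580.00 in², ΣAx̄ = 740600.00 in³, ΣAȳ = 1147340.00 in³.
x̄ = 740600.00/10580.00 = 70.00 in; ȳ = 1147340.00/10580.00 = 108.44 in.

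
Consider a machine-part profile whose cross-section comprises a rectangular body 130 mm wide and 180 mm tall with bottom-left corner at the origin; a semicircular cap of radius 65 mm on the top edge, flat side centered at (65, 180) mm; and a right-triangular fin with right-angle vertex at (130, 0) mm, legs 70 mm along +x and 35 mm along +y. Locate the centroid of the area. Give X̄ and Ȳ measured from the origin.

X̄ = 68.46 mm, Ȳ = 111.89 mm

rectangular body: A = 130 × 180 = 23400.00, centroid at (65.00, 90.00).
semicircular top: A = ½π·65² = 6636.61, centroid at (65.00, 207.59).
triangular fin: A = ½·70·35 = 1225.00, centroid at (153.33, 11.67).
ΣA = 31261.61 mm²
ΣAX̄ = (23400.00)(65.00) + (6636.61)(65.00) + (1225.00)(153.33) = 2140213.27 mm³
ΣAȲ = (23400.00)(90.00) + (6636.61)(207.59) + (1225.00)(11.67) = 3497965.61 mm³
X̄ = 2140213.27 / 31261.61 = 68.46 mm
Ȳ = 3497965.61 / 31261.61 = 111.89 mm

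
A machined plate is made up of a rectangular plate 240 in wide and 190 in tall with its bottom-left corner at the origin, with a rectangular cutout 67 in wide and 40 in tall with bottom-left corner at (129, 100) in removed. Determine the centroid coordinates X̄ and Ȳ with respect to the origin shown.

plate: A = 240 × 190 = 45600.00, centroid at (120.00, 95.00).
hole: A = −(67 × 40) = -2680.00, centroid at (162.50, 120.00).
ΣA = 42920.00 in²
ΣAX̄ = (45600.00)(120.00) + (-2680.00)(162.50) = 5036500.00 in³
ΣAȲ = (45600.00)(95.00) + (-2680.00)(120.00) = 4010400.00 in³
X̄ = 5036500.00 / 42920.00 = 117.35 in
Ȳ = 4010400.00 / 42920.00 = 93.44 in

X̄ = 117.35 in, Ȳ = 93.44 in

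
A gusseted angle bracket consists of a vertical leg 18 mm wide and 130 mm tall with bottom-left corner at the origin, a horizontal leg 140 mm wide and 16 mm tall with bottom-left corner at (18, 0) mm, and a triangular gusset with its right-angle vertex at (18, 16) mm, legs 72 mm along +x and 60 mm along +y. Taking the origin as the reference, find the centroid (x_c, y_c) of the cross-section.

x_c = 45.83 mm, y_c = 36.76 mm

Part | A | x̄ᵢ | ȳᵢ | A·x̄ᵢ | A·ȳᵢ
vertical leg | 2340.00 | 9.00 | 65.00 | 21060.00 | 152100.00
horizontal leg | 2240.00 | 88.00 | 8.00 | 197120.00 | 17920.00
gusset | 2160.00 | 42.00 | 36.00 | 90720.00 | 77760.00
Σ | 6740.00 |  |  | 308900.00 | 247780.00
x_c = 308900.00 / 6740.00 = 45.83 mm
y_c = 247780.00 / 6740.00 = 36.76 mm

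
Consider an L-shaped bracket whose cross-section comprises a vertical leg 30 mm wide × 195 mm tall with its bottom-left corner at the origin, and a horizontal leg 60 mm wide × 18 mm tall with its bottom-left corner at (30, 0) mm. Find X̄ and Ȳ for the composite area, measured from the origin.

vertical leg: A = 30 × 195 = 5850.00, centroid at (15.00, 97.50).
horizontal leg: A = 60 × 18 = 1080.00, centroid at (60.00, 9.00).
ΣA = 6930.00 mm², ΣAX̄ = 152550.00 mm³, ΣAȲ = 580095.00 mm³.
X̄ = 152550.00/6930.00 = 22.01 mm; Ȳ = 580095.00/6930.00 = 83.71 mm.

X̄ = 22.01 mm, Ȳ = 83.71 mm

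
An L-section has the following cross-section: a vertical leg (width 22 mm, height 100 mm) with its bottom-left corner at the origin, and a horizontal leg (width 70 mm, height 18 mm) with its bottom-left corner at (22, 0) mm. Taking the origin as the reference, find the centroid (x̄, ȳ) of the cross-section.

vertical leg: A = 22 × 100 = 2200.00, centroid at (11.00, 50.00).
horizontal leg: A = 70 × 18 = 1260.00, centroid at (57.00, 9.00).
ΣA = 3460.00 mm², ΣAx̄ = 96020.00 mm³, ΣAȳ = 121340.00 mm³.
x̄ = 96020.00/3460.00 = 27.75 mm; ȳ = 121340.00/3460.00 = 35.07 mm.

x̄ = 27.75 mm, ȳ = 35.07 mm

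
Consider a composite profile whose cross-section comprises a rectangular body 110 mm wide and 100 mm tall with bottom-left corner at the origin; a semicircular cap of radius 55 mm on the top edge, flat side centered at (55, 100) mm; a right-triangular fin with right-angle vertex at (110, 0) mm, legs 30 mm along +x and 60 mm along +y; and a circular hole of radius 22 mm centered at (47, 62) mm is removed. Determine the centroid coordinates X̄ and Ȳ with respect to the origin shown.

X̄ = 59.67 mm, Ȳ = 70.04 mm

rectangular body: A = 110 × 100 = 11000.00, centroid at (55.00, 50.00).
semicircular top: A = ½π·55² = 4751.66, centroid at (55.00, 123.34).
triangular fin: A = ½·30·60 = 900.00, centroid at (120.00, 20.00).
hole: A = −π·22² = -1520.53, centroid at (47.00, 62.00).
ΣA = 15131.13 mm², ΣAX̄ = 902876.29 mm³, ΣAȲ = 1059809.64 mm³.
X̄ = 902876.29/15131.13 = 59.67 mm; Ȳ = 1059809.64/15131.13 = 70.04 mm.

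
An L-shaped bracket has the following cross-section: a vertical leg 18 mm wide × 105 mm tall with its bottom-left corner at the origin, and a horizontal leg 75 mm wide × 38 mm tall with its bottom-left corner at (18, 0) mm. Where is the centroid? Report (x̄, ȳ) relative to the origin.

vertical leg: A = 18 × 105 = 1890.00, centroid at (9.00, 52.50).
horizontal leg: A = 75 × 38 = 2850.00, centroid at (55.50, 19.00).
ΣA = 4740.00 mm², ΣAx̄ = 175185.00 mm³, ΣAȳ = 153375.00 mm³.
x̄ = 175185.00/4740.00 = 36.96 mm; ȳ = 153375.00/4740.00 = 32.36 mm.

x̄ = 36.96 mm, ȳ = 32.36 mm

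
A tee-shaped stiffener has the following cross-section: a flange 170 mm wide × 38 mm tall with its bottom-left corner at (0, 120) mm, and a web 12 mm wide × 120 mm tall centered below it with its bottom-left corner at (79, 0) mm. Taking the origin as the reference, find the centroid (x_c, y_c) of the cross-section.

x_c = 85.00 mm, y_c = 124.60 mm

web: A = 12 × 120 = 1440.00, centroid at (85.00, 60.00).
flange: A = 170 × 38 = 6460.00, centroid at (85.00, 139.00).
ΣA = 7900.00 mm²
ΣAx_c = (1440.00)(85.00) + (6460.00)(85.00) = 671500.00 mm³
ΣAy_c = (1440.00)(60.00) + (6460.00)(139.00) = 984340.00 mm³
x_c = 671500.00 / 7900.00 = 85.00 mm
y_c = 984340.00 / 7900.00 = 124.60 mm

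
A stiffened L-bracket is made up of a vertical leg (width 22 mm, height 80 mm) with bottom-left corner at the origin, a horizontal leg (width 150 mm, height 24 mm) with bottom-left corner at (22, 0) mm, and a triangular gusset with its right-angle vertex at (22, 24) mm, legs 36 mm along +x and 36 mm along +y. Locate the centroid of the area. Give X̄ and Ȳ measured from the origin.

X̄ = 65.01 mm, Ȳ = 22.79 mm

Part | A | x̄ᵢ | ȳᵢ | A·x̄ᵢ | A·ȳᵢ
vertical leg | 1760.00 | 11.00 | 40.00 | 19360.00 | 70400.00
horizontal leg | 3600.00 | 97.00 | 12.00 | 349200.00 | 43200.00
gusset | 648.00 | 34.00 | 36.00 | 22032.00 | 23328.00
Σ | 6008.00 |  |  | 390592.00 | 136928.00
X̄ = 390592.00 / 6008.00 = 65.01 mm
Ȳ = 136928.00 / 6008.00 = 22.79 mm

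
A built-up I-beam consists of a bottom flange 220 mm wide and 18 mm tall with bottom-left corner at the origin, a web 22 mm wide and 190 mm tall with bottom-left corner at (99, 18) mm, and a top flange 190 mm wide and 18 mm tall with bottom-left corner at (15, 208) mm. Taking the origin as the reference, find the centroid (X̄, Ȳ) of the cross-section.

X̄ = 110.00 mm, Ȳ = 108.14 mm

bottom flange: A = 220 × 18 = 3960.00, centroid at (110.00, 9.00).
web: A = 22 × 190 = 4180.00, centroid at (110.00, 113.00).
top flange: A = 190 × 18 = 3420.00, centroid at (110.00, 217.00).
ΣA = 11560.00 mm²
ΣAX̄ = (3960.00)(110.00) + (4180.00)(110.00) + (3420.00)(110.00) = 1271600.00 mm³
ΣAȲ = (3960.00)(9.00) + (4180.00)(113.00) + (3420.00)(217.00) = 1250120.00 mm³
X̄ = 1271600.00 / 11560.00 = 110.00 mm
Ȳ = 1250120.00 / 11560.00 = 108.14 mm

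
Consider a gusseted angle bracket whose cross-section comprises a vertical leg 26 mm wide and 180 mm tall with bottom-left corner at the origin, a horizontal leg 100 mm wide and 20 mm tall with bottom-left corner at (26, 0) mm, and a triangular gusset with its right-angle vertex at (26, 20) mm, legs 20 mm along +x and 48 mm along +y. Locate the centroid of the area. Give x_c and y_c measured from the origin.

x_c = 31.92 mm, y_c = 64.03 mm

Part | A | x̄ᵢ | ȳᵢ | A·x̄ᵢ | A·ȳᵢ
vertical leg | 4680.00 | 13.00 | 90.00 | 60840.00 | 421200.00
horizontal leg | 2000.00 | 76.00 | 10.00 | 152000.00 | 20000.00
gusset | 480.00 | 32.67 | 36.00 | 15680.00 | 17280.00
Σ | 7160.00 |  |  | 228520.00 | 458480.00
x_c = 228520.00 / 7160.00 = 31.92 mm
y_c = 458480.00 / 7160.00 = 64.03 mm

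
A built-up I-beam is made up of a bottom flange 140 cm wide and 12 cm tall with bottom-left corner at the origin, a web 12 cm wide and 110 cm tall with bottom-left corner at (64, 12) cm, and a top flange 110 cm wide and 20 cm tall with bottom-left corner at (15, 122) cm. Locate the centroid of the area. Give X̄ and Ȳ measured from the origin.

bottom flange: A = 140 × 12 = 1680.00, centroid at (70.00, 6.00).
web: A = 12 × 110 = 1320.00, centroid at (70.00, 67.00).
top flange: A = 110 × 20 = 2200.00, centroid at (70.00, 132.00).
ΣA = 5200.00 cm²
ΣAX̄ = (1680.00)(70.00) + (1320.00)(70.00) + (2200.00)(70.00) = 364000.00 cm³
ΣAȲ = (1680.00)(6.00) + (1320.00)(67.00) + (2200.00)(132.00) = 388920.00 cm³
X̄ = 364000.00 / 5200.00 = 70.00 cm
Ȳ = 388920.00 / 5200.00 = 74.79 cm

X̄ = 70.00 cm, Ȳ = 74.79 cm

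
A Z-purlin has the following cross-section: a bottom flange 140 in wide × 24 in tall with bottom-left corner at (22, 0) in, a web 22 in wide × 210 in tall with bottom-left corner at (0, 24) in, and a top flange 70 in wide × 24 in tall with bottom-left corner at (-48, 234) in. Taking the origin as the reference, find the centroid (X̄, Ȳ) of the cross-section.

X̄ = 35.00 in, Ȳ = 108.65 in

bottom flange: A = 140 × 24 = 3360.00, centroid at (92.00, 12.00).
web: A = 22 × 210 = 4620.00, centroid at (11.00, 129.00).
top flange: A = 70 × 24 = 1680.00, centroid at (-13.00, 246.00).
ΣA = 9660.00 in², ΣAX̄ = 338100.00 in³, ΣAȲ = 1049580.00 in³.
X̄ = 338100.00/9660.00 = 35.00 in; Ȳ = 1049580.00/9660.00 = 108.65 in.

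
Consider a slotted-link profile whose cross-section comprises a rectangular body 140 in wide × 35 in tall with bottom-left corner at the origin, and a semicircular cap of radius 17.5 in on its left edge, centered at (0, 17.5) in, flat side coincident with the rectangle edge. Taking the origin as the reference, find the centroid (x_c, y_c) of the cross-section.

rectangular body: A = 140 × 35 = 4900.00, centroid at (70.00, 17.50).
semicircular end: A = ½π·17.5² = 481.06, centroid at (-7.43, 17.50).
ΣA = 5381.06 in²
ΣAx_c = (4900.00)(70.00) + (481.06)(-7.43) = 339427.08 in³
ΣAy_c = (4900.00)(17.50) + (481.06)(17.50) = 94168.49 in³
x_c = 339427.08 / 5381.06 = 63.08 in
y_c = 94168.49 / 5381.06 = 17.50 in

x_c = 63.08 in, y_c = 17.50 in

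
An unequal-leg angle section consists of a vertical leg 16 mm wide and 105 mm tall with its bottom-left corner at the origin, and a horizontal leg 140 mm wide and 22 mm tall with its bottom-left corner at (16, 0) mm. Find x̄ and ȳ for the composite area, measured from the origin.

vertical leg: A = 16 × 105 = 1680.00, centroid at (8.00, 52.50).
horizontal leg: A = 140 × 22 = 3080.00, centroid at (86.00, 11.00).
ΣA = 4760.00 mm², ΣAx̄ = 278320.00 mm³, ΣAȳ = 122080.00 mm³.
x̄ = 278320.00/4760.00 = 58.47 mm; ȳ = 122080.00/4760.00 = 25.65 mm.

x̄ = 58.47 mm, ȳ = 25.65 mm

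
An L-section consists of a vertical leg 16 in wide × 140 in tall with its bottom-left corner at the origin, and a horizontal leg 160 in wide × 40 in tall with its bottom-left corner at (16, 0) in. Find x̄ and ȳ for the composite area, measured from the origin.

x̄ = 73.19 in, ȳ = 32.96 in

vertical leg: A = 16 × 140 = 2240.00, centroid at (8.00, 70.00).
horizontal leg: A = 160 × 40 = 6400.00, centroid at (96.00, 20.00).
ΣA = 8640.00 in², ΣAx̄ = 632320.00 in³, ΣAȳ = 284800.00 in³.
x̄ = 632320.00/8640.00 = 73.19 in; ȳ = 284800.00/8640.00 = 32.96 in.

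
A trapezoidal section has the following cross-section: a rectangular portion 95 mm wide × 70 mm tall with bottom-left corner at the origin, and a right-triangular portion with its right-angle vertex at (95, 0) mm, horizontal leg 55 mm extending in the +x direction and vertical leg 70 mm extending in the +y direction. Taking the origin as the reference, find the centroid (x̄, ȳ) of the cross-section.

x̄ = 62.28 mm, ȳ = 32.38 mm

Part | A | x̄ᵢ | ȳᵢ | A·x̄ᵢ | A·ȳᵢ
rectangular portion | 6650.00 | 47.50 | 35.00 | 315875.00 | 232750.00
triangular portion | 1925.00 | 113.33 | 23.33 | 218166.67 | 44916.67
Σ | 8575.00 |  |  | 534041.67 | 277666.67
x̄ = 534041.67 / 8575.00 = 62.28 mm
ȳ = 277666.67 / 8575.00 = 32.38 mm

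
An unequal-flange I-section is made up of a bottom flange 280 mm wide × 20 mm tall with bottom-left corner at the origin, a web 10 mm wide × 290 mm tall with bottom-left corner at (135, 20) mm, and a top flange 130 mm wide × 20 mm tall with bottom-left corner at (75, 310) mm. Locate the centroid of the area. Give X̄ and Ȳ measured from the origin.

bottom flange: A = 280 × 20 = 5600.00, centroid at (140.00, 10.00).
web: A = 10 × 290 = 2900.00, centroid at (140.00, 165.00).
top flange: A = 130 × 20 = 2600.00, centroid at (140.00, 320.00).
ΣA = 11100.00 mm²
ΣAX̄ = (5600.00)(140.00) + (2900.00)(140.00) + (2600.00)(140.00) = 1554000.00 mm³
ΣAȲ = (5600.00)(10.00) + (2900.00)(165.00) + (2600.00)(320.00) = 1366500.00 mm³
X̄ = 1554000.00 / 11100.00 = 140.00 mm
Ȳ = 1366500.00 / 11100.00 = 123.11 mm

X̄ = 140.00 mm, Ȳ = 123.11 mm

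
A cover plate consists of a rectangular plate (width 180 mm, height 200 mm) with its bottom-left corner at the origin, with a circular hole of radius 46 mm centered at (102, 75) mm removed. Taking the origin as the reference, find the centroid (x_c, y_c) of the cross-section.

plate: A = 180 × 200 = 36000.00, centroid at (90.00, 100.00).
hole: A = −π·46² = -6647.61, centroid at (102.00, 75.00).
ΣA = 29352.39 mm²
ΣAx_c = (36000.00)(90.00) + (-6647.61)(102.00) = 2561943.77 mm³
ΣAy_c = (36000.00)(100.00) + (-6647.61)(75.00) = 3101429.25 mm³
x_c = 2561943.77 / 29352.39 = 87.28 mm
y_c = 3101429.25 / 29352.39 = 105.66 mm

x_c = 87.28 mm, y_c = 105.66 mm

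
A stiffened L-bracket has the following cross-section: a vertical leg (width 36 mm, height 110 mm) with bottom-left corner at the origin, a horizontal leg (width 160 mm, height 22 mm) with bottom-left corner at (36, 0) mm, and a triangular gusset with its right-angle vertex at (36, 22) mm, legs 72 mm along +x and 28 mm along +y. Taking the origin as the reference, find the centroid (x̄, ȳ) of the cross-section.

vertical leg: A = 36 × 110 = 3960.00, centroid at (18.00, 55.00).
horizontal leg: A = 160 × 22 = 3520.00, centroid at (116.00, 11.00).
gusset: A = ½·72·28 = 1008.00, centroid at (60.00, 31.33).
ΣA = 8488.00 mm², ΣAx̄ = 540080.00 mm³, ΣAȳ = 288104.00 mm³.
x̄ = 540080.00/8488.00 = 63.63 mm; ȳ = 288104.00/8488.00 = 33.94 mm.

x̄ = 63.63 mm, ȳ = 33.94 mm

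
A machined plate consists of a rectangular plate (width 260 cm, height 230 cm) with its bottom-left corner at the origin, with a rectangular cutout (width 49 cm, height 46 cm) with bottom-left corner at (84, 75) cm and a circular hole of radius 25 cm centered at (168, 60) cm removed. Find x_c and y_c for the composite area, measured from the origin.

plate: A = 260 × 230 = 59800.00, centroid at (130.00, 115.00).
hole 1: A = −(49 × 46) = -2254.00, centroid at (108.50, 98.00).
hole 2: A = −π·25² = -1963.50, centroid at (168.00, 60.00).
ΣA = 55582.50 cm², ΣAx_c = 7199573.77 cm³, ΣAy_c = 6538298.28 cm³.
x_c = 7199573.77/55582.50 = 129.53 cm; y_c = 6538298.28/55582.50 = 117.63 cm.

x_c = 129.53 cm, y_c = 117.63 cm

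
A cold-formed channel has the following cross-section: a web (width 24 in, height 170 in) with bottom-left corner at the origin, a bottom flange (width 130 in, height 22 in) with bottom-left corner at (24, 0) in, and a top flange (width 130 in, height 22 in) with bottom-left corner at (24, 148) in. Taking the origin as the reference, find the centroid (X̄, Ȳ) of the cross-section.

web: A = 24 × 170 = 4080.00, centroid at (12.00, 85.00).
bottom flange: A = 130 × 22 = 2860.00, centroid at (89.00, 11.00).
top flange: A = 130 × 22 = 2860.00, centroid at (89.00, 159.00).
ΣA = 9800.00 in²
ΣAX̄ = (4080.00)(12.00) + (2860.00)(89.00) + (2860.00)(89.00) = 558040.00 in³
ΣAȲ = (4080.00)(85.00) + (2860.00)(11.00) + (2860.00)(159.00) = 833000.00 in³
X̄ = 558040.00 / 9800.00 = 56.94 in
Ȳ = 833000.00 / 9800.00 = 85.00 in

X̄ = 56.94 in, Ȳ = 85.00 in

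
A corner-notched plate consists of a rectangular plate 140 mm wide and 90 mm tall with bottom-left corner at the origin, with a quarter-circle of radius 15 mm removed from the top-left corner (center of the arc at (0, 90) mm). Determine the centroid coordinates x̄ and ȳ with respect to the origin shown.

Part | A | x̄ᵢ | ȳᵢ | A·x̄ᵢ | A·ȳᵢ
plate | 12600.00 | 70.00 | 45.00 | 882000.00 | 567000.00
removed quarter-circle | -176.71 | 6.37 | 83.63 | -1125.00 | -14779.31
Σ | 12423.29 |  |  | 880875.00 | 552220.69
x̄ = 880875.00 / 12423.29 = 70.91 mm
ȳ = 552220.69 / 12423.29 = 44.45 mm

x̄ = 70.91 mm, ȳ = 44.45 mm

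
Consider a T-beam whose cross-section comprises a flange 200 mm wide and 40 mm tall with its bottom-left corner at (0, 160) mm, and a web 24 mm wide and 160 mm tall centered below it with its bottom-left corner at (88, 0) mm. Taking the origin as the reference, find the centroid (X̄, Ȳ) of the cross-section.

X̄ = 100.00 mm, Ȳ = 147.57 mm

Part | A | x̄ᵢ | ȳᵢ | A·x̄ᵢ | A·ȳᵢ
web | 3840.00 | 100.00 | 80.00 | 384000.00 | 307200.00
flange | 8000.00 | 100.00 | 180.00 | 800000.00 | 1440000.00
Σ | 11840.00 |  |  | 1184000.00 | 1747200.00
X̄ = 1184000.00 / 11840.00 = 100.00 mm
Ȳ = 1747200.00 / 11840.00 = 147.57 mm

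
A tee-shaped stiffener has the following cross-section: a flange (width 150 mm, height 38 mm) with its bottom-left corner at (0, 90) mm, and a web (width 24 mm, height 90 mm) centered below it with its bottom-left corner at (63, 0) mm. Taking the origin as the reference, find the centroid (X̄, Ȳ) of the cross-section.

Part | A | x̄ᵢ | ȳᵢ | A·x̄ᵢ | A·ȳᵢ
web | 2160.00 | 75.00 | 45.00 | 162000.00 | 97200.00
flange | 5700.00 | 75.00 | 109.00 | 427500.00 | 621300.00
Σ | 7860.00 |  |  | 589500.00 | 718500.00
X̄ = 589500.00 / 7860.00 = 75.00 mm
Ȳ = 718500.00 / 7860.00 = 91.41 mm

X̄ = 75.00 mm, Ȳ = 91.41 mm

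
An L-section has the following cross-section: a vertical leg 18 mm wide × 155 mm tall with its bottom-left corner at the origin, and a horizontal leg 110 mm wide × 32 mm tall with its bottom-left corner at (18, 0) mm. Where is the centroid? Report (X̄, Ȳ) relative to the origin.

X̄ = 44.70 mm, Ȳ = 43.19 mm

vertical leg: A = 18 × 155 = 2790.00, centroid at (9.00, 77.50).
horizontal leg: A = 110 × 32 = 3520.00, centroid at (73.00, 16.00).
ΣA = 6310.00 mm², ΣAX̄ = 282070.00 mm³, ΣAȲ = 272545.00 mm³.
X̄ = 282070.00/6310.00 = 44.70 mm; Ȳ = 272545.00/6310.00 = 43.19 mm.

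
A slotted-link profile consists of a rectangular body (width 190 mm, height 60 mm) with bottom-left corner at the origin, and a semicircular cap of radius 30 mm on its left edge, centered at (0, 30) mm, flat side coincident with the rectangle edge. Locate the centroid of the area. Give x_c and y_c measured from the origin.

Part | A | x̄ᵢ | ȳᵢ | A·x̄ᵢ | A·ȳᵢ
rectangular body | 11400.00 | 95.00 | 30.00 | 1083000.00 | 342000.00
semicircular end | 1413.72 | -12.73 | 30.00 | -18000.00 | 42411.50
Σ | 12813.72 |  |  | 1065000.00 | 384411.50
x_c = 1065000.00 / 12813.72 = 83.11 mm
y_c = 384411.50 / 12813.72 = 30.00 mm

x_c = 83.11 mm, y_c = 30.00 mm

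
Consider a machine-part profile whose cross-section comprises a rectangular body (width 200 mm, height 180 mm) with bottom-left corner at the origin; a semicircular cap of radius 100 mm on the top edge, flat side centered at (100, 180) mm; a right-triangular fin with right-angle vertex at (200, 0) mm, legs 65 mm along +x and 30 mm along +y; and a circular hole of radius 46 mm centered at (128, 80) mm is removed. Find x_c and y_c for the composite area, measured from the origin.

x_c = 98.53 mm, y_c = 134.94 mm

Part | A | x̄ᵢ | ȳᵢ | A·x̄ᵢ | A·ȳᵢ
rectangular body | 36000.00 | 100.00 | 90.00 | 3600000.00 | 3240000.00
semicircular top | 15707.96 | 100.00 | 222.44 | 1570796.33 | 3494100.05
triangular fin | 975.00 | 221.67 | 10.00 | 216125.00 | 9750.00
hole | -6647.61 | 128.00 | 80.00 | -850894.09 | -531808.80
Σ | 46035.35 |  |  | 4536027.24 | 6212041.25
x_c = 4536027.24 / 46035.35 = 98.53 mm
y_c = 6212041.25 / 46035.35 = 134.94 mm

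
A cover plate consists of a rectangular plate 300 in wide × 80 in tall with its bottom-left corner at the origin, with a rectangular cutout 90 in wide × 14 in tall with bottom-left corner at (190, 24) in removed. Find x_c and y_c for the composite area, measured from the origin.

x_c = 145.29 in, y_c = 40.50 in

plate: A = 300 × 80 = 24000.00, centroid at (150.00, 40.00).
hole: A = −(90 × 14) = -1260.00, centroid at (235.00, 31.00).
ΣA = 22740.00 in², ΣAx_c = 3303900.00 in³, ΣAy_c = 920940.00 in³.
x_c = 3303900.00/22740.00 = 145.29 in; y_c = 920940.00/22740.00 = 40.50 in.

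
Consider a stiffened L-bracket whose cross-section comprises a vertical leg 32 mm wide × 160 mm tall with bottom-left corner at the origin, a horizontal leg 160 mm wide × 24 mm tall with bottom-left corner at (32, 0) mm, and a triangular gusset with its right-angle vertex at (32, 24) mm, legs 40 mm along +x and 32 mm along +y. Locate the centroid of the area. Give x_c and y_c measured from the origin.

Part | A | x̄ᵢ | ȳᵢ | A·x̄ᵢ | A·ȳᵢ
vertical leg | 5120.00 | 16.00 | 80.00 | 81920.00 | 409600.00
horizontal leg | 3840.00 | 112.00 | 12.00 | 430080.00 | 46080.00
gusset | 640.00 | 45.33 | 34.67 | 29013.33 | 22186.67
Σ | 9600.00 |  |  | 541013.33 | 477866.67
x_c = 541013.33 / 9600.00 = 56.36 mm
y_c = 477866.67 / 9600.00 = 49.78 mm

x_c = 56.36 mm, y_c = 49.78 mm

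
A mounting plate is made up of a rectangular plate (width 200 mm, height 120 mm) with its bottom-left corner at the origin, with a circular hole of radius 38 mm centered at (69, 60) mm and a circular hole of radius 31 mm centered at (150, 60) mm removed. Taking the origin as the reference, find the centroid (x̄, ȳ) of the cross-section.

plate: A = 200 × 120 = 24000.00, centroid at (100.00, 60.00).
hole 1: A = −π·38² = -4536.46, centroid at (69.00, 60.00).
hole 2: A = −π·31² = -3019.07, centroid at (150.00, 60.00).
ΣA = 16444.47 mm²
ΣAx̄ = (24000.00)(100.00) + (-4536.46)(69.00) + (-3019.07)(150.00) = 1634123.69 mm³
ΣAȳ = (24000.00)(60.00) + (-4536.46)(60.00) + (-3019.07)(60.00) = 986668.18 mm³
x̄ = 1634123.69 / 16444.47 = 99.37 mm
ȳ = 986668.18 / 16444.47 = 60.00 mm

x̄ = 99.37 mm, ȳ = 60.00 mm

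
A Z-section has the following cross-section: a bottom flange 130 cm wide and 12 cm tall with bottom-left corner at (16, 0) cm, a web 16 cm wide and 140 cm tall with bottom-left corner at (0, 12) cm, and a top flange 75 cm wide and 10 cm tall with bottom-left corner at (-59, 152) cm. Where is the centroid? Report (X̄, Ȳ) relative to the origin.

X̄ = 28.17 cm, Ȳ = 68.31 cm

bottom flange: A = 130 × 12 = 1560.00, centroid at (81.00, 6.00).
web: A = 16 × 140 = 2240.00, centroid at (8.00, 82.00).
top flange: A = 75 × 10 = 750.00, centroid at (-21.50, 157.00).
ΣA = 4550.00 cm², ΣAX̄ = 128155.00 cm³, ΣAȲ = 310790.00 cm³.
X̄ = 128155.00/4550.00 = 28.17 cm; Ȳ = 310790.00/4550.00 = 68.31 cm.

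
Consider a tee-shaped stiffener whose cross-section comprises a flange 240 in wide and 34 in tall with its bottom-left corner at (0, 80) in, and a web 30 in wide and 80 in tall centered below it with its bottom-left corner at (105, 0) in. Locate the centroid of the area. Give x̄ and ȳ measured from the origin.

x̄ = 120.00 in, ȳ = 84.05 in

Part | A | x̄ᵢ | ȳᵢ | A·x̄ᵢ | A·ȳᵢ
web | 2400.00 | 120.00 | 40.00 | 288000.00 | 96000.00
flange | 8160.00 | 120.00 | 97.00 | 979200.00 | 791520.00
Σ | 10560.00 |  |  | 1267200.00 | 887520.00
x̄ = 1267200.00 / 10560.00 = 120.00 in
ȳ = 887520.00 / 10560.00 = 84.05 in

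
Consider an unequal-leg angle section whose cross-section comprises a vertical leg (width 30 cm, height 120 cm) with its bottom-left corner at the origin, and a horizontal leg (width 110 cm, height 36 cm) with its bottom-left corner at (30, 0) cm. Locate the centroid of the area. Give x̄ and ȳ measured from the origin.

Part | A | x̄ᵢ | ȳᵢ | A·x̄ᵢ | A·ȳᵢ
vertical leg | 3600.00 | 15.00 | 60.00 | 54000.00 | 216000.00
horizontal leg | 3960.00 | 85.00 | 18.00 | 336600.00 | 71280.00
Σ | 7560.00 |  |  | 390600.00 | 287280.00
x̄ = 390600.00 / 7560.00 = 51.67 cm
ȳ = 287280.00 / 7560.00 = 38.00 cm

x̄ = 51.67 cm, ȳ = 38.00 cm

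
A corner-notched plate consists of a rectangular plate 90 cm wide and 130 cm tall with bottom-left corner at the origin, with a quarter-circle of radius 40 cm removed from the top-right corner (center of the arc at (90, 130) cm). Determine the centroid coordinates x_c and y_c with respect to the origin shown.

x_c = 41.63 cm, y_c = 59.22 cm

Part | A | x̄ᵢ | ȳᵢ | A·x̄ᵢ | A·ȳᵢ
plate | 11700.00 | 45.00 | 65.00 | 526500.00 | 760500.00
removed quarter-circle | -1256.64 | 73.02 | 113.02 | -91764.00 | -142029.48
Σ | 10443.36 |  |  | 434736.00 | 618470.52
x_c = 434736.00 / 10443.36 = 41.63 cm
y_c = 618470.52 / 10443.36 = 59.22 cm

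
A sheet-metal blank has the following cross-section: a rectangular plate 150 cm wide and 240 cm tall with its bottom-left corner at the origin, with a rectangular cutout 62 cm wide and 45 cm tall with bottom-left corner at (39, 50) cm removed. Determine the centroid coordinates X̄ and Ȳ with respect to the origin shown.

X̄ = 75.42 cm, Ȳ = 123.99 cm

plate: A = 150 × 240 = 36000.00, centroid at (75.00, 120.00).
hole: A = −(62 × 45) = -2790.00, centroid at (70.00, 72.50).
ΣA = 33210.00 cm²
ΣAX̄ = (36000.00)(75.00) + (-2790.00)(70.00) = 2504700.00 cm³
ΣAȲ = (36000.00)(120.00) + (-2790.00)(72.50) = 4117725.00 cm³
X̄ = 2504700.00 / 33210.00 = 75.42 cm
Ȳ = 4117725.00 / 33210.00 = 123.99 cm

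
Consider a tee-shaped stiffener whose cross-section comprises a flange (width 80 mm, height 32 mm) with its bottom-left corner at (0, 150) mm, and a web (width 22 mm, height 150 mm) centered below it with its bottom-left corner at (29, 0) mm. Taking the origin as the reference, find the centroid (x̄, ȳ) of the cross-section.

Part | A | x̄ᵢ | ȳᵢ | A·x̄ᵢ | A·ȳᵢ
web | 3300.00 | 40.00 | 75.00 | 132000.00 | 247500.00
flange | 2560.00 | 40.00 | 166.00 | 102400.00 | 424960.00
Σ | 5860.00 |  |  | 234400.00 | 672460.00
x̄ = 234400.00 / 5860.00 = 40.00 mm
ȳ = 672460.00 / 5860.00 = 114.75 mm

x̄ = 40.00 mm, ȳ = 114.75 mm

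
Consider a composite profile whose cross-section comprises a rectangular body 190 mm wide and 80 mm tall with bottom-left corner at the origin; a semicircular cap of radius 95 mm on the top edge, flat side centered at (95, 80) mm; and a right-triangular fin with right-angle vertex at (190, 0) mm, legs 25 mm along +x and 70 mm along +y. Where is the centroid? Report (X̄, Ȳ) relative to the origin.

Part | A | x̄ᵢ | ȳᵢ | A·x̄ᵢ | A·ȳᵢ
rectangular body | 15200.00 | 95.00 | 40.00 | 1444000.00 | 608000.00
semicircular top | 14176.44 | 95.00 | 120.32 | 1346761.50 | 1705698.28
triangular fin | 875.00 | 198.33 | 23.33 | 173541.67 | 20416.67
Σ | 30251.44 |  |  | 2964303.17 | 2334114.95
X̄ = 2964303.17 / 30251.44 = 97.99 mm
Ȳ = 2334114.95 / 30251.44 = 77.16 mm

X̄ = 97.99 mm, Ȳ = 77.16 mm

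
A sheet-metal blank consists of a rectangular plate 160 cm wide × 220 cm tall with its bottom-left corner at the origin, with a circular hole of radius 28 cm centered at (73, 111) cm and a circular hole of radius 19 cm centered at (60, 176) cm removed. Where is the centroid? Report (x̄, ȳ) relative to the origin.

x̄ = 81.26 cm, ȳ = 107.55 cm

Part | A | x̄ᵢ | ȳᵢ | A·x̄ᵢ | A·ȳᵢ
plate | 35200.00 | 80.00 | 110.00 | 2816000.00 | 3872000.00
hole 1 | -2463.01 | 73.00 | 111.00 | -179799.63 | -273393.96
hole 2 | -1134.11 | 60.00 | 176.00 | -68046.90 | -199604.23
Σ | 31602.88 |  |  | 2568153.47 | 3399001.81
x̄ = 2568153.47 / 31602.88 = 81.26 cm
ȳ = 3399001.81 / 31602.88 = 107.55 cm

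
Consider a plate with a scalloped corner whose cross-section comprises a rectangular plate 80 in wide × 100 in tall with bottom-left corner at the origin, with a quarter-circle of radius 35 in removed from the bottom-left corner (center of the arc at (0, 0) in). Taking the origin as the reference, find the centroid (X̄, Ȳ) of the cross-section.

X̄ = 43.44 in, Ȳ = 54.80 in

plate: A = 80 × 100 = 8000.00, centroid at (40.00, 50.00).
removed quarter-circle: A = −¼π·35² = -962.11, centroid at (14.85, 14.85).
ΣA = 7037.89 in²
ΣAX̄ = (8000.00)(40.00) + (-962.11)(14.85) = 305708.33 in³
ΣAȲ = (8000.00)(50.00) + (-962.11)(14.85) = 385708.33 in³
X̄ = 305708.33 / 7037.89 = 43.44 in
Ȳ = 385708.33 / 7037.89 = 54.80 in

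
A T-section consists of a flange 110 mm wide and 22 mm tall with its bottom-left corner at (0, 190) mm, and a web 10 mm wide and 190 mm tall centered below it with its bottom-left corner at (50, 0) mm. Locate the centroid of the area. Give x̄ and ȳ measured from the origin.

x̄ = 55.00 mm, ȳ = 154.38 mm

web: A = 10 × 190 = 1900.00, centroid at (55.00, 95.00).
flange: A = 110 × 22 = 2420.00, centroid at (55.00, 201.00).
ΣA = 4320.00 mm²
ΣAx̄ = (1900.00)(55.00) + (2420.00)(55.00) = 237600.00 mm³
ΣAȳ = (1900.00)(95.00) + (2420.00)(201.00) = 666920.00 mm³
x̄ = 237600.00 / 4320.00 = 55.00 mm
ȳ = 666920.00 / 4320.00 = 154.38 mm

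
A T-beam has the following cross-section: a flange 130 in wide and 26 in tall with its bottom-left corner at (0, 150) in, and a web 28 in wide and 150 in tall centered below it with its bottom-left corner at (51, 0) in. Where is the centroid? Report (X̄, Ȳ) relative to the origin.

X̄ = 65.00 in, Ȳ = 114.24 in

web: A = 28 × 150 = 4200.00, centroid at (65.00, 75.00).
flange: A = 130 × 26 = 3380.00, centroid at (65.00, 163.00).
ΣA = 7580.00 in², ΣAX̄ = 492700.00 in³, ΣAȲ = 865940.00 in³.
X̄ = 492700.00/7580.00 = 65.00 in; Ȳ = 865940.00/7580.00 = 114.24 in.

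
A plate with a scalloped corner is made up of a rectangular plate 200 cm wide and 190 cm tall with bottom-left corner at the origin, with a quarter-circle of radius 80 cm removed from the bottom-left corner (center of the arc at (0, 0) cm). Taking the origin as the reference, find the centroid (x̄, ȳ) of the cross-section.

plate: A = 200 × 190 = 38000.00, centroid at (100.00, 95.00).
removed quarter-circle: A = −¼π·80² = -5026.55, centroid at (33.95, 33.95).
ΣA = 32973.45 cm², ΣAx̄ = 3629333.33 cm³, ΣAȳ = 3439333.33 cm³.
x̄ = 3629333.33/32973.45 = 110.07 cm; ȳ = 3439333.33/32973.45 = 104.31 cm.

x̄ = 110.07 cm, ȳ = 104.31 cm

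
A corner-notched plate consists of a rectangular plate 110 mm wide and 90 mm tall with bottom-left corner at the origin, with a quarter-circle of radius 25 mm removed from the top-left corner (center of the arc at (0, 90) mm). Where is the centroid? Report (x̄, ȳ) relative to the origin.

plate: A = 110 × 90 = 9900.00, centroid at (55.00, 45.00).
removed quarter-circle: A = −¼π·25² = -490.87, centroid at (10.61, 79.39).
ΣA = 9409.13 mm², ΣAx̄ = 539291.67 mm³, ΣAȳ = 406529.69 mm³.
x̄ = 539291.67/9409.13 = 57.32 mm; ȳ = 406529.69/9409.13 = 43.21 mm.

x̄ = 57.32 mm, ȳ = 43.21 mm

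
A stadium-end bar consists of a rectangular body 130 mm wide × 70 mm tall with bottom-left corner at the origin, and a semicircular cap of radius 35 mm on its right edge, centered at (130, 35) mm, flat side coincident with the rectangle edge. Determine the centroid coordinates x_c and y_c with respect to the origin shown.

x_c = 78.94 mm, y_c = 35.00 mm

rectangular body: A = 130 × 70 = 9100.00, centroid at (65.00, 35.00).
semicircular end: A = ½π·35² = 1924.23, centroid at (144.85, 35.00).
ΣA = 11024.23 mm²
ΣAx_c = (9100.00)(65.00) + (1924.23)(144.85) = 870232.65 mm³
ΣAy_c = (9100.00)(35.00) + (1924.23)(35.00) = 385847.89 mm³
x_c = 870232.65 / 11024.23 = 78.94 mm
y_c = 385847.89 / 11024.23 = 35.00 mm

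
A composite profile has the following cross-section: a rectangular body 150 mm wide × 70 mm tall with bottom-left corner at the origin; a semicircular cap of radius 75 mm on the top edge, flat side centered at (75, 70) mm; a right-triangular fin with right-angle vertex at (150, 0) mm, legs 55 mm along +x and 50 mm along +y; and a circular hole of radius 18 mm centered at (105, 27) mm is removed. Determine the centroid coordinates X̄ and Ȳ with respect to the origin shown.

rectangular body: A = 150 × 70 = 10500.00, centroid at (75.00, 35.00).
semicircular top: A = ½π·75² = 8835.73, centroid at (75.00, 101.83).
triangular fin: A = ½·55·50 = 1375.00, centroid at (168.33, 16.67).
hole: A = −π·18² = -1017.88, centroid at (105.00, 27.00).
ΣA = 19692.85 mm², ΣAX̄ = 1574761.05 mm³, ΣAȲ = 1262685.07 mm³.
X̄ = 1574761.05/19692.85 = 79.97 mm; Ȳ = 1262685.07/19692.85 = 64.12 mm.

X̄ = 79.97 mm, Ȳ = 64.12 mm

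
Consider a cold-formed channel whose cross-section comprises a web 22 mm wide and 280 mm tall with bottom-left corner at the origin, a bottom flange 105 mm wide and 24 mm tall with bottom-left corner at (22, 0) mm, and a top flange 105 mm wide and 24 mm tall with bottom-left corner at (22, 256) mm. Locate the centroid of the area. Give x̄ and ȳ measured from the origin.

web: A = 22 × 280 = 6160.00, centroid at (11.00, 140.00).
bottom flange: A = 105 × 24 = 2520.00, centroid at (74.50, 12.00).
top flange: A = 105 × 24 = 2520.00, centroid at (74.50, 268.00).
ΣA = 11200.00 mm²
ΣAx̄ = (6160.00)(11.00) + (2520.00)(74.50) + (2520.00)(74.50) = 443240.00 mm³
ΣAȳ = (6160.00)(140.00) + (2520.00)(12.00) + (2520.00)(268.00) = 1568000.00 mm³
x̄ = 443240.00 / 11200.00 = 39.58 mm
ȳ = 1568000.00 / 11200.00 = 140.00 mm

x̄ = 39.58 mm, ȳ = 140.00 mm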